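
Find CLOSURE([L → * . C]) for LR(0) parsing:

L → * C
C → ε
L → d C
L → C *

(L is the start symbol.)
Start with: [L → * . C]
  [L → * . C] has the dot before C: add [C → .]
No further items can be added.

CLOSURE = { [C → .], [L → * . C] }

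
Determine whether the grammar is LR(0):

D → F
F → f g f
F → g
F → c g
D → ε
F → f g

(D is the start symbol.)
No. Shift-reduce conflict between [D → .] and [F → . c g]

Augment with D' → D and build the canonical LR(0) collection (I0 = CLOSURE({[D' → . D]}), then GOTO on every symbol after a dot until no new states appear). It has 9 states:
  I0: { [D → . F], [D → .], [D' → . D], [F → . c g], [F → . f g f], [F → . f g], [F → . g] }  — shift, reduce
  I1: { [D' → D .] }  — accept
  I2: { [D → F .] }  — reduce
  I3: { [F → c . g] }  — shift
  I4: { [F → f . g f], [F → f . g] }  — shift
  I5: { [F → g .] }  — reduce
  I6: { [F → f g . f], [F → f g .] }  — shift, reduce
  I7: { [F → f g f .] }  — reduce
  I8: { [F → c g .] }  — reduce

Conflict in state I0:
  Shift-reduce conflict between [D → .] and [F → . c g]
So the grammar is NOT LR(0).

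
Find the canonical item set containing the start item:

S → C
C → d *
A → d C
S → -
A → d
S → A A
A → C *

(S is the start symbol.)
First, augment the grammar with S' → S
I₀ = CLOSURE({ [S' → . S] }):
  [S' → . S] has the dot before S: add [S → . C], [S → . -], [S → . A A]
  [S → . C] has the dot before C: add [C → . d *]
  [S → . A A] has the dot before A: add [A → . d C], [A → . d], [A → . C *]
No further items can be added.

I₀ = { [A → . C *], [A → . d C], [A → . d], [C → . d *], [S → . -], [S → . A A], [S → . C], [S' → . S] }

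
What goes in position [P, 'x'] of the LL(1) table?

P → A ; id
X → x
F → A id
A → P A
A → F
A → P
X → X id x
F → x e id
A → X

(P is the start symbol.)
P → A ; id

To find M[P, 'x'], we find productions for P where 'x' is in the predict set (PREDICT(N → α) = (FIRST(α) \ {ε}) ∪ (FOLLOW(N) if α ⇒* ε)).

Relevant sets:
  FIRST(A) = { 'x' }

P → A ; id: PREDICT = { 'x' }
  'x' is in predict set, so this production goes in M[P, 'x']

M[P, 'x'] = P → A ; id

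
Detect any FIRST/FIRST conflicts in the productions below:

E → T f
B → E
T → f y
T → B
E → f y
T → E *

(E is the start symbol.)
FIRST sets of the non-terminals at (or reachable through a nullable prefix from) the front of some alternative:
  FIRST(T) = { 'f' }
  FIRST(B) = { 'f' }
  FIRST(E) = { 'f' }

Productions for E:
  E → T f: FIRST = { 'f' }
  E → f y: FIRST = { 'f' }
Productions for T:
  T → f y: FIRST = { 'f' }
  T → B: FIRST = { 'f' }
  T → E *: FIRST = { 'f' }
B has only one production, so no FIRST/FIRST conflict is possible there.

Conflict for E: E → T f and E → f y
  Overlap: { 'f' }
Conflict for T: T → f y and T → B
  Overlap: { 'f' }
Conflict for T: T → f y and T → E *
  Overlap: { 'f' }
Conflict for T: T → B and T → E *
  Overlap: { 'f' }

Answer: Yes. E → T f / E → f y on { 'f' }; T → f y / T → B on { 'f' }; T → f y / T → E '*' on { 'f' }; T → B / T → E '*' on { 'f' }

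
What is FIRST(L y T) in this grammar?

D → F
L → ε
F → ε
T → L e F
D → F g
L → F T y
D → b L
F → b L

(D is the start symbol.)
FIRST sets of the non-terminals involved (from the grammar, by fixed-point iteration):
  FIRST(L) = { 'b', 'e', ε }

To compute FIRST(L y T), process the symbols left to right:
Symbol L is a non-terminal. Add FIRST(L) \ {ε} = { 'b', 'e' }
L is nullable (ε ∈ FIRST(L)), continue to the next symbol.
Symbol y is a terminal. Add 'y' and stop.
FIRST(L y T) = { 'b', 'e', 'y' }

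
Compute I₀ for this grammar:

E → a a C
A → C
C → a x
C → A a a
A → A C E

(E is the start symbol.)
{ [E → . a a C], [E' → . E] }

First, augment the grammar with E' → E
I₀ = CLOSURE({ [E' → . E] }):
  [E' → . E] has the dot before E: add [E → . a a C]
No further items can be added.

I₀ = { [E → . a a C], [E' → . E] }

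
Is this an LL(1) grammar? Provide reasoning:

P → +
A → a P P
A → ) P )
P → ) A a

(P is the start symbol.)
A grammar is LL(1) if for each non-terminal N with multiple productions, the predict sets of those productions are pairwise disjoint, where PREDICT(N → α) = (FIRST(α) \ {ε}) ∪ (FOLLOW(N) if α ⇒* ε).

For P:
  PREDICT(P → '+') = { '+' }
  PREDICT(P → ')' A a) = { ')' }
For A:
  PREDICT(A → a P P) = { 'a' }
  PREDICT(A → ')' P ')') = { ')' }

All predict sets are disjoint. The grammar IS LL(1).

Answer: Yes, the grammar is LL(1).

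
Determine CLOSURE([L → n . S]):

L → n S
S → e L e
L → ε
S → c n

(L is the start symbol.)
{ [L → n . S], [S → . c n], [S → . e L e] }

Start with: [L → n . S]
  [L → n . S] has the dot before S: add [S → . e L e], [S → . c n]
No further items can be added.

CLOSURE = { [L → n . S], [S → . c n], [S → . e L e] }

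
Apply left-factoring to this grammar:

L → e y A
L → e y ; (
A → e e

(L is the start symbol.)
L → e y L'
L' → A
L' → ; (
A → e e

Left-factoring transforms A → αβ₁ | αβ₂ into A → αA' and A' → β₁ | β₂
(α is the longest common prefix among the alternatives). Repeat until
no nonterminal has two alternatives with a common prefix.

Round 1: L has alternatives sharing prefix 'e y'. Introduce L': L → e y L'
  Add: L' → A
  Add: L' → ; (

No remaining common prefixes — done.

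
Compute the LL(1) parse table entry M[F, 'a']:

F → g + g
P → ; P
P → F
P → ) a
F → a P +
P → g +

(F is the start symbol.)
F → a P +

To find M[F, 'a'], we find productions for F where 'a' is in the predict set (PREDICT(N → α) = (FIRST(α) \ {ε}) ∪ (FOLLOW(N) if α ⇒* ε)).

F → g + g: PREDICT = { 'g' }
F → a P +: PREDICT = { 'a' }
  'a' is in predict set, so this production goes in M[F, 'a']

M[F, 'a'] = F → a P +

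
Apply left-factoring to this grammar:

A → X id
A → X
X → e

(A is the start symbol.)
Left-factoring transforms A → αβ₁ | αβ₂ into A → αA' and A' → β₁ | β₂
(α is the longest common prefix among the alternatives). Repeat until
no nonterminal has two alternatives with a common prefix.

Round 1: A has alternatives sharing prefix 'X'. Introduce A': A → X A'
  Add: A' → id
  Add: A' → ε

No remaining common prefixes — done.

Resulting grammar:
A → X A'
A' → id
A' → ε
X → e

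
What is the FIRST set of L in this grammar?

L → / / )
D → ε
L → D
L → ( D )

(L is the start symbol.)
To compute FIRST(L), examine every production with L on the left-hand side, reading each right-hand side left to right until a non-nullable symbol is reached.

FIRST sets of the other non-terminals involved (by the same procedure, iterated to a fixed point):
  FIRST(D) = { ε }

From L → / / ):
  - '/' is a terminal: add '/' and stop
From L → D:
  - D is a non-terminal: add FIRST(D) \ {ε} = { }
    D is nullable and nothing follows, so the whole right-hand side can vanish: ε ∈ FIRST(L)
From L → ( D ):
  - '(' is a terminal: add '(' and stop

Collecting: FIRST(L) = { '(', '/', ε }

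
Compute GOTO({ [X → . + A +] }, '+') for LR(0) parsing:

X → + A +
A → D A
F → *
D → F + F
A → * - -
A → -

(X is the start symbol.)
GOTO(I, '+') = CLOSURE({ [A → αX.β] : [A → α.Xβ] ∈ I, X = '+' })

Items with dot before '+', with the dot advanced:
  [X → . + A +] → [X → + . A +]
Closure of the advanced items:
  [X → + . A +] has the dot before A: add [A → . D A], [A → . * - -], [A → . -]
  [A → . D A] has the dot before D: add [D → . F + F]
  [D → . F + F] has the dot before F: add [F → . *]

GOTO = { [A → . * - -], [A → . -], [A → . D A], [D → . F + F], [F → . *], [X → + . A +] }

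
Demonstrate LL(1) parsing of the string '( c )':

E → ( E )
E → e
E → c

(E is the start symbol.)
Stack is shown with the top on the left.

Stack    Input    Action
------------------------
E $      ( c ) $  output E → ( E )
( E ) $  ( c ) $  match '('
E ) $    c ) $    output E → c
c ) $    c ) $    match 'c'
) $      ) $      match ')'
$        $        accept

The string is accepted.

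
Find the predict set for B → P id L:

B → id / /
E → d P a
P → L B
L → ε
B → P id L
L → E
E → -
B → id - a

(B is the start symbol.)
{ '-', 'd', 'id' }

PREDICT(B → P id L) = (FIRST(RHS) \ {ε}) ∪ (FOLLOW(B) if ε ∈ FIRST(RHS), i.e. RHS ⇒* ε)
FIRST(P) = { '-', 'd', 'id' }
FIRST(P id L) = { '-', 'd', 'id' }
ε ∉ FIRST(P id L), so FOLLOW(B) is not added.
PREDICT(B → P id L) = { '-', 'd', 'id' }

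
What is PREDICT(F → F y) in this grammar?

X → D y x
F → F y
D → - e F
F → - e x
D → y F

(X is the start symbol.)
PREDICT(F → F y) = (FIRST(RHS) \ {ε}) ∪ (FOLLOW(F) if ε ∈ FIRST(RHS), i.e. RHS ⇒* ε)
FIRST(F) = { '-' }
FIRST(F y) = { '-' }
ε ∉ FIRST(F y), so FOLLOW(F) is not added.
PREDICT(F → F y) = { '-' }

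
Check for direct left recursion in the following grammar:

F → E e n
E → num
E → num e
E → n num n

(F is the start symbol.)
No direct left recursion

Direct left recursion occurs when N → N α for some non-terminal N (the right-hand side begins with the left-hand side itself).

F → E e n: starts with E
E → num: starts with num
E → num e: starts with num
E → n num n: starts with n

No direct left recursion found.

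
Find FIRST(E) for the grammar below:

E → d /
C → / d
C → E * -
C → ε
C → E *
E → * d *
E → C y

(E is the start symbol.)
To compute FIRST(E), examine every production with E on the left-hand side, reading each right-hand side left to right until a non-nullable symbol is reached.

FIRST sets of the other non-terminals involved (by the same procedure, iterated to a fixed point):
  FIRST(C) = { '*', '/', 'd', 'y', ε }

From E → d /:
  - d is a terminal: add 'd' and stop
From E → * d *:
  - '*' is a terminal: add '*' and stop
From E → C y:
  - C is a non-terminal: add FIRST(C) \ {ε} = { '*', '/', 'd', 'y' }
    C is nullable, so continue to the next symbol
  - y is a terminal: add 'y' and stop

Collecting: FIRST(E) = { '*', '/', 'd', 'y' }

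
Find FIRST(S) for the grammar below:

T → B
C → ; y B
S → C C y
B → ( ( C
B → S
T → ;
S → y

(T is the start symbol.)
To compute FIRST(S), examine every production with S on the left-hand side, reading each right-hand side left to right until a non-nullable symbol is reached.

FIRST sets of the other non-terminals involved (by the same procedure, iterated to a fixed point):
  FIRST(C) = { ';' }

From S → C C y:
  - C is a non-terminal: add FIRST(C) \ {ε} = { ';' }
    C is not nullable, so stop
From S → y:
  - y is a terminal: add 'y' and stop

Collecting: FIRST(S) = { ';', 'y' }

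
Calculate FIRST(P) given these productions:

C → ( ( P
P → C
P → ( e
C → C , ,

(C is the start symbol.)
{ '(' }

To compute FIRST(P), examine every production with P on the left-hand side, reading each right-hand side left to right until a non-nullable symbol is reached.

FIRST sets of the other non-terminals involved (by the same procedure, iterated to a fixed point):
  FIRST(C) = { '(' }

From P → C:
  - C is a non-terminal: add FIRST(C) \ {ε} = { '(' }
    C is not nullable, so stop
From P → ( e:
  - '(' is a terminal: add '(' and stop

Collecting: FIRST(P) = { '(' }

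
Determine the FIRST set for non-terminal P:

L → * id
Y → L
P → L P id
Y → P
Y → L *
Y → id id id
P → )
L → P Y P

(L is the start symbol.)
{ ')', '*' }

FIRST sets of the other non-terminals involved (by the same procedure, iterated to a fixed point):
  FIRST(L) = { ')', '*' }

From P → L P id:
  - L is a non-terminal: add FIRST(L) \ {ε} = { ')', '*' }
    L is not nullable, so stop
From P → ):
  - ')' is a terminal: add ')' and stop

Collecting: FIRST(P) = { ')', '*' }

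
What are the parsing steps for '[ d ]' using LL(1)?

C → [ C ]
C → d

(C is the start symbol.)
LL(1) parsing maintains a stack (initially the start symbol over $) and the input. At each step: if the stack top is a terminal, match it against the current input token; if it is a non-terminal N, replace it with the RHS of M[N, lookahead] (the unique production whose predict set contains the lookahead).

Stack is shown with the top on the left.

Stack    Input    Action
------------------------
C $      [ d ] $  output C → [ C ]
[ C ] $  [ d ] $  match '['
C ] $    d ] $    output C → d
d ] $    d ] $    match 'd'
] $      ] $      match ']'
$        $        accept

The string is accepted.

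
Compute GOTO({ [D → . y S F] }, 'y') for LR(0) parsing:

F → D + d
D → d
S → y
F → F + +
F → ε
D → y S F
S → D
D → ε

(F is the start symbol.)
GOTO(I, 'y') = CLOSURE({ [A → αX.β] : [A → α.Xβ] ∈ I, X = 'y' })

Items with dot before 'y', with the dot advanced:
  [D → . y S F] → [D → y . S F]
Closure of the advanced items:
  [D → y . S F] has the dot before S: add [S → . y], [S → . D]
  [S → . D] has the dot before D: add [D → . d], [D → . y S F], [D → .]

GOTO = { [D → . d], [D → . y S F], [D → .], [D → y . S F], [S → . D], [S → . y] }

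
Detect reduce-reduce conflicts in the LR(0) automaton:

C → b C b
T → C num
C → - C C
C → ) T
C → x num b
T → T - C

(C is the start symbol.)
No reduce-reduce conflicts

A reduce-reduce conflict occurs when an LR(0) state has two complete items [A → α .] and [B → β .] — both call for a reduction, and with no lookahead the parser cannot choose between them.

Augment with C' → C and build the canonical LR(0) collection (I0 = CLOSURE({[C' → . C]}), then GOTO on every symbol after a dot until no new states appear). It has 17 states:
  I0: { [C → . ) T], [C → . - C C], [C → . b C b], [C → . x num b], [C' → . C] }  — shift
  I1: { [C → ) . T], [C → . ) T], [C → . - C C], [C → . b C b], [C → . x num b], [T → . C num], [T → . T - C] }  — shift
  I2: { [C → - . C C], [C → . ) T], [C → . - C C], [C → . b C b], [C → . x num b] }  — shift
  I3: { [C' → C .] }  — accept
  I4: { [C → . ) T], [C → . - C C], [C → . b C b], [C → . x num b], [C → b . C b] }  — shift
  I5: { [C → x . num b] }  — shift
  I6: { [C → x num . b] }  — shift
  I7: { [C → x num b .] }  — reduce
  I8: { [C → b C . b] }  — shift
  I9: { [C → b C b .] }  — reduce
  I10: { [C → - C . C], [C → . ) T], [C → . - C C], [C → . b C b], [C → . x num b] }  — shift
  I11: { [C → - C C .] }  — reduce
  I12: { [T → C . num] }  — shift
  I13: { [C → ) T .], [T → T . - C] }  — shift, reduce
  I14: { [C → . ) T], [C → . - C C], [C → . b C b], [C → . x num b], [T → T - . C] }  — shift
  I15: { [T → T - C .] }  — reduce
  I16: { [T → C num .] }  — reduce

No state contains more than one complete item.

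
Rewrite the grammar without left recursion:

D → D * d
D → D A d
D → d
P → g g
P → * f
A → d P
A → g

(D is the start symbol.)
D is directly left-recursive. The standard transformation for
  A → A α₁ | ... | A α_m | β₁ | ... | β_n
is
  A  → β₁ A' | ... | β_n A'
  A' → α₁ A' | ... | α_m A' | ε

D → d becomes D → d D'
D → D * d becomes D' → * d D'
D → D A d becomes D' → A d D'
Add D' → ε

Productions for other non-terminals are unchanged:
  P → g g
  P → * f
  A → d P
  A → g

Resulting grammar:
D → d D'
D' → * d D'
D' → A d D'
D' → ε
P → g g
P → * f
A → d P
A → g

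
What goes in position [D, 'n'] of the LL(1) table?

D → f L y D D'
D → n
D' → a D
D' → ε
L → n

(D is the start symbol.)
D → n

To find M[D, 'n'], we find productions for D where 'n' is in the predict set (PREDICT(N → α) = (FIRST(α) \ {ε}) ∪ (FOLLOW(N) if α ⇒* ε)).

D → f L y D D': PREDICT = { 'f' }
D → n: PREDICT = { 'n' }
  'n' is in predict set, so this production goes in M[D, 'n']

M[D, 'n'] = D → n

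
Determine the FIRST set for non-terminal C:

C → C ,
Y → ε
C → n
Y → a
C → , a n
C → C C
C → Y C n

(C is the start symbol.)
{ ',', 'a', 'n' }

To compute FIRST(C), examine every production with C on the left-hand side, reading each right-hand side left to right until a non-nullable symbol is reached.

FIRST sets of the other non-terminals involved (by the same procedure, iterated to a fixed point):
  FIRST(Y) = { 'a', ε }

From C → C ,:
  - C is the symbol being defined: contributes nothing new
    C is not nullable, so stop
From C → n:
  - n is a terminal: add 'n' and stop
From C → , a n:
  - ',' is a terminal: add ',' and stop
From C → C C:
  - C is the symbol being defined: contributes nothing new
    C is not nullable, so stop
From C → Y C n:
  - Y is a non-terminal: add FIRST(Y) \ {ε} = { 'a' }
    Y is nullable, so continue to the next symbol
  - C is the symbol being defined: contributes nothing new
    C is not nullable, so stop

Collecting: FIRST(C) = { ',', 'a', 'n' }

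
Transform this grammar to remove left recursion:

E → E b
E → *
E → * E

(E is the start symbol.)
E is directly left-recursive. The standard transformation for
  A → A α₁ | ... | A α_m | β₁ | ... | β_n
is
  A  → β₁ A' | ... | β_n A'
  A' → α₁ A' | ... | α_m A' | ε

E → * becomes E → * E'
E → * E becomes E → * E E'
E → E b becomes E' → b E'
Add E' → ε

Resulting grammar:
E → * E'
E → * E E'
E' → b E'
E' → ε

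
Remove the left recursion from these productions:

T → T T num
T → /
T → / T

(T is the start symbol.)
T is directly left-recursive. The standard transformation for
  A → A α₁ | ... | A α_m | β₁ | ... | β_n
is
  A  → β₁ A' | ... | β_n A'
  A' → α₁ A' | ... | α_m A' | ε

T → / becomes T → / T'
T → / T becomes T → / T T'
T → T T num becomes T' → T num T'
Add T' → ε

Resulting grammar:
T → / T'
T → / T T'
T' → T num T'
T' → ε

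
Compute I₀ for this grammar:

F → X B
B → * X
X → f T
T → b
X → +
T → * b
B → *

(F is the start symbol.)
{ [F → . X B], [F' → . F], [X → . +], [X → . f T] }

First, augment the grammar with F' → F
I₀ = CLOSURE({ [F' → . F] }):
  [F' → . F] has the dot before F: add [F → . X B]
  [F → . X B] has the dot before X: add [X → . f T], [X → . +]
No further items can be added.

I₀ = { [F → . X B], [F' → . F], [X → . +], [X → . f T] }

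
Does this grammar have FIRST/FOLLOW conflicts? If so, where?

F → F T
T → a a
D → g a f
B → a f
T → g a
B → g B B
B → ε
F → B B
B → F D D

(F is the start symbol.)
Yes. F → F T with FOLLOW(F) on { 'a', 'g' }; B → a f with FOLLOW(B) on { 'a' }; B → g B B with FOLLOW(B) on { 'g' }; B → F D D with FOLLOW(B) on { 'a', 'g' }

A FIRST/FOLLOW conflict occurs when a non-terminal N has a nullable alternative N → β (β ⇒* ε) and another alternative N → α with FIRST(α) ∩ FOLLOW(N) ≠ ∅: on such a lookahead the parser cannot decide between expanding α and letting N vanish via β.

Nullable non-terminals: B, F.
FIRST sets used below: FIRST(F) = { 'a', 'g', ε }, FIRST(D) = { 'g' }, FIRST(T) = { 'a', 'g' }, FIRST(B) = { 'a', 'g', ε }

B: nullable alternative(s) B → ε; FOLLOW(B) = { $, 'a', 'g' }
  B → a f: FIRST \ {ε} = { 'a' } — overlaps FOLLOW(B) on { 'a' }: CONFLICT
  B → g B B: FIRST \ {ε} = { 'g' } — overlaps FOLLOW(B) on { 'g' }: CONFLICT
  B → ε: FIRST \ {ε} = { } — this is the only nullable alternative, skip
  B → F D D: FIRST \ {ε} = { 'a', 'g' } — overlaps FOLLOW(B) on { 'a', 'g' }: CONFLICT

F: nullable alternative(s) F → B B; FOLLOW(F) = { $, 'a', 'g' }
  F → F T: FIRST \ {ε} = { 'a', 'g' } — overlaps FOLLOW(F) on { 'a', 'g' }: CONFLICT
  F → B B: FIRST \ {ε} = { 'a', 'g' } — this is the only nullable alternative, skip

D, T have no nullable alternative, so no FIRST/FOLLOW check is needed there.

So the grammar has 4 FIRST/FOLLOW conflicts (marked CONFLICT above).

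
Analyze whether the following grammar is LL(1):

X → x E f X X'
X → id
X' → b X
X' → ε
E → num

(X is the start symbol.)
No. Predict set conflict for X': { 'b' }

A grammar is LL(1) if for each non-terminal N with multiple productions, the predict sets of those productions are pairwise disjoint, where PREDICT(N → α) = (FIRST(α) \ {ε}) ∪ (FOLLOW(N) if α ⇒* ε).

Relevant sets:
  FOLLOW(X') = { $, 'b' }

For X:
  PREDICT(X → x E f X X') = { 'x' }
  PREDICT(X → id) = { 'id' }
For X':
  PREDICT(X' → b X) = { 'b' }
  PREDICT(X' → ε) = { $, 'b' }
E has a single production, so nothing to check there.

Conflict found: Predict set conflict for X': { 'b' }
The grammar is NOT LL(1).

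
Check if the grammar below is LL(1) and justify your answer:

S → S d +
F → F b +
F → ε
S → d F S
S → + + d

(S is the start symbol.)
A grammar is LL(1) if for each non-terminal N with multiple productions, the predict sets of those productions are pairwise disjoint, where PREDICT(N → α) = (FIRST(α) \ {ε}) ∪ (FOLLOW(N) if α ⇒* ε).

Relevant sets:
  FIRST(S) = { '+', 'd' }
  FIRST(F) = { 'b', ε }
  FOLLOW(F) = { '+', 'b', 'd' }

For S:
  PREDICT(S → S d '+') = { '+', 'd' }
  PREDICT(S → d F S) = { 'd' }
  PREDICT(S → '+' '+' d) = { '+' }
For F:
  PREDICT(F → F b '+') = { 'b' }
  PREDICT(F → ε) = { '+', 'b', 'd' }

Conflict found: Predict set conflict for S: { 'd' }
The grammar is NOT LL(1).

Answer: No. Predict set conflict for S: { 'd' }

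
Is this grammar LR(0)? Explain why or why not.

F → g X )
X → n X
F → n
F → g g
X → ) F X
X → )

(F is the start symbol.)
A grammar is LR(0) if no state in the canonical LR(0) collection has:
  - both a shift item (dot before a terminal) and a complete item (shift-reduce conflict), or
  - two or more complete items (reduce-reduce conflict; the accept item [F' → F .] counts as a complete item here).

Augment with F' → F and build the canonical LR(0) collection (I0 = CLOSURE({[F' → . F]}), then GOTO on every symbol after a dot until no new states appear). It has 12 states:
  I0: { [F → . g X )], [F → . g g], [F → . n], [F' → . F] }  — shift
  I1: { [F' → F .] }  — accept
  I2: { [F → g . X )], [F → g . g], [X → . ) F X], [X → . )], [X → . n X] }  — shift
  I3: { [F → n .] }  — reduce
  I4: { [F → . g X )], [F → . g g], [F → . n], [X → ) . F X], [X → ) .] }  — shift, reduce
  I5: { [F → g X . )] }  — shift
  I6: { [F → g g .] }  — reduce
  I7: { [X → . ) F X], [X → . )], [X → . n X], [X → n . X] }  — shift
  I8: { [X → n X .] }  — reduce
  I9: { [F → g X ) .] }  — reduce
  I10: { [X → ) F . X], [X → . ) F X], [X → . )], [X → . n X] }  — shift
  I11: { [X → ) F X .] }  — reduce

Conflict in state I4:
  Shift-reduce conflict between [X → ) .] and [F → . g X )]
So the grammar is NOT LR(0).

Answer: No. Shift-reduce conflict between [X → ) .] and [F → . g X )]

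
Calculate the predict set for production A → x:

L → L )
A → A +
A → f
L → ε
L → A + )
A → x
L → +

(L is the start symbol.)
PREDICT(A → x) = (FIRST(RHS) \ {ε}) ∪ (FOLLOW(A) if ε ∈ FIRST(RHS), i.e. RHS ⇒* ε)
FIRST(x) = { 'x' }
ε ∉ FIRST(x), so FOLLOW(A) is not added.
PREDICT(A → x) = { 'x' }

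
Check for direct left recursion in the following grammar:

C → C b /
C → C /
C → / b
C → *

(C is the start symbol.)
Yes, C is left-recursive

C → C b /: LEFT RECURSIVE (starts with C)
C → C /: LEFT RECURSIVE (starts with C)
C → / b: starts with '/'
C → *: starts with '*'

The grammar has direct left recursion on: C.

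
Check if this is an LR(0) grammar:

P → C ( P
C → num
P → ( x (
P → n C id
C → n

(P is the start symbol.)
No. Shift-reduce conflict between [C → n .] and [C → . n]

A grammar is LR(0) if no state in the canonical LR(0) collection has:
  - both a shift item (dot before a terminal) and a complete item (shift-reduce conflict), or
  - two or more complete items (reduce-reduce conflict; the accept item [P' → P .] counts as a complete item here).

Augment with P' → P and build the canonical LR(0) collection (I0 = CLOSURE({[P' → . P]}), then GOTO on every symbol after a dot until no new states appear). It has 13 states:
  I0: { [C → . n], [C → . num], [P → . ( x (], [P → . C ( P], [P → . n C id], [P' → . P] }  — shift
  I1: { [P → ( . x (] }  — shift
  I2: { [P → C . ( P] }  — shift
  I3: { [P' → P .] }  — accept
  I4: { [C → . n], [C → . num], [C → n .], [P → n . C id] }  — shift, reduce
  I5: { [C → num .] }  — reduce
  I6: { [P → n C . id] }  — shift
  I7: { [C → n .] }  — reduce
  I8: { [P → n C id .] }  — reduce
  I9: { [C → . n], [C → . num], [P → . ( x (], [P → . C ( P], [P → . n C id], [P → C ( . P] }  — shift
  I10: { [P → C ( P .] }  — reduce
  I11: { [P → ( x . (] }  — shift
  I12: { [P → ( x ( .] }  — reduce

Conflict in state I4:
  Shift-reduce conflict between [C → n .] and [C → . n]
So the grammar is NOT LR(0).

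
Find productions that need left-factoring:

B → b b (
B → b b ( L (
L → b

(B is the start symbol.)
Left-factoring is needed when two productions for the same non-terminal
share a common prefix on the right-hand side.

Productions for B:
  B → b b (
  B → b b ( L (

Found common prefix 'b b (' in productions for B

Answer: Yes, B has productions with common prefix 'b b ('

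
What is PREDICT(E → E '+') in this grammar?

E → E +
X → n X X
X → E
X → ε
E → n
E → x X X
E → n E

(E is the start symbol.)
PREDICT(E → E '+') = (FIRST(RHS) \ {ε}) ∪ (FOLLOW(E) if ε ∈ FIRST(RHS), i.e. RHS ⇒* ε)
FIRST(E) = { 'n', 'x' }
FIRST(E '+') = { 'n', 'x' }
ε ∉ FIRST(E '+'), so FOLLOW(E) is not added.
PREDICT(E → E '+') = { 'n', 'x' }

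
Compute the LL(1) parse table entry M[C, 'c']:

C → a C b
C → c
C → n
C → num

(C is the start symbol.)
To find M[C, 'c'], we find productions for C where 'c' is in the predict set (PREDICT(N → α) = (FIRST(α) \ {ε}) ∪ (FOLLOW(N) if α ⇒* ε)).

C → a C b: PREDICT = { 'a' }
C → c: PREDICT = { 'c' }
  'c' is in predict set, so this production goes in M[C, 'c']
C → n: PREDICT = { 'n' }
C → num: PREDICT = { 'num' }

M[C, 'c'] = C → c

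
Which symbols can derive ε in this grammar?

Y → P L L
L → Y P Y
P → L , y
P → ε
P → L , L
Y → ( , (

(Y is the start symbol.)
{ 'P' }

A non-terminal is nullable if it can derive ε (the empty string): either it has an ε-production, or it has a production whose right-hand side consists entirely of nullable non-terminals.

ε-productions: P → ε
So P is immediately nullable.
No further non-terminal can be added: every production for the remaining non-terminals contains a terminal or a non-nullable non-terminal.
Nullable = { 'P' }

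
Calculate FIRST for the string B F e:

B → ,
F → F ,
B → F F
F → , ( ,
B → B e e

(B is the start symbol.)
{ ',' }

FIRST sets of the non-terminals involved (from the grammar, by fixed-point iteration):
  FIRST(B) = { ',' }

To compute FIRST(B F e), process the symbols left to right:
Symbol B is a non-terminal. Add FIRST(B) \ {ε} = { ',' }
B is not nullable (ε ∉ FIRST(B)), so stop here.
FIRST(B F e) = { ',' }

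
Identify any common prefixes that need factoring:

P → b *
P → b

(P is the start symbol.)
Yes, P has productions with common prefix 'b'

Left-factoring is needed when two productions for the same non-terminal
share a common prefix on the right-hand side.

Productions for P:
  P → b *
  P → b

Found common prefix 'b' in productions for P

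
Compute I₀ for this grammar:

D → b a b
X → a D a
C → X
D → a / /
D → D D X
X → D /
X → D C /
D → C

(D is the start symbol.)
First, augment the grammar with D' → D
I₀ = CLOSURE({ [D' → . D] }):
  [D' → . D] has the dot before D: add [D → . b a b], [D → . a / /], [D → . D D X], [D → . C]
  [D → . C] has the dot before C: add [C → . X]
  [C → . X] has the dot before X: add [X → . a D a], [X → . D /], [X → . D C /]
No further items can be added.

I₀ = { [C → . X], [D → . C], [D → . D D X], [D → . a / /], [D → . b a b], [D' → . D], [X → . D /], [X → . D C /], [X → . a D a] }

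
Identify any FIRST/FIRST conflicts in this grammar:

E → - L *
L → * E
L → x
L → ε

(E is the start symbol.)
No FIRST/FIRST conflicts.

A FIRST/FIRST conflict occurs when two productions N → α and N → β for the same non-terminal have FIRST(α) ∩ FIRST(β) ≠ ∅ (with ε ∈ FIRST of a nullable right-hand side, so two nullable alternatives also conflict).

Productions for L:
  L → * E: FIRST = { '*' }
  L → x: FIRST = { 'x' }
  L → ε: FIRST = { ε }
E has only one production, so no FIRST/FIRST conflict is possible there.

All alternatives of each non-terminal have pairwise disjoint FIRST sets.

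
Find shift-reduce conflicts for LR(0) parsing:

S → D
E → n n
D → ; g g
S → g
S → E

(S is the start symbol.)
Augment with S' → S and build the canonical LR(0) collection (I0 = CLOSURE({[S' → . S]}), then GOTO on every symbol after a dot until no new states appear). It has 10 states:
  I0: { [D → . ; g g], [E → . n n], [S → . D], [S → . E], [S → . g], [S' → . S] }  — shift
  I1: { [D → ; . g g] }  — shift
  I2: { [S → D .] }  — reduce
  I3: { [S → E .] }  — reduce
  I4: { [S' → S .] }  — accept
  I5: { [S → g .] }  — reduce
  I6: { [E → n . n] }  — shift
  I7: { [E → n n .] }  — reduce
  I8: { [D → ; g . g] }  — shift
  I9: { [D → ; g g .] }  — reduce

No state contains both a complete item and a shift item.

Answer: No shift-reduce conflicts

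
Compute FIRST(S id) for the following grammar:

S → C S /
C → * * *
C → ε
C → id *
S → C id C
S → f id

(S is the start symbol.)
FIRST sets of the non-terminals involved (from the grammar, by fixed-point iteration):
  FIRST(S) = { '*', 'f', 'id' }

To compute FIRST(S id), process the symbols left to right:
Symbol S is a non-terminal. Add FIRST(S) \ {ε} = { '*', 'f', 'id' }
S is not nullable (ε ∉ FIRST(S)), so stop here.
FIRST(S id) = { '*', 'f', 'id' }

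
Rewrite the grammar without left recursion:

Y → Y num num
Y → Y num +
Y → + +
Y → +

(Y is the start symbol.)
Y is directly left-recursive. The standard transformation for
  A → A α₁ | ... | A α_m | β₁ | ... | β_n
is
  A  → β₁ A' | ... | β_n A'
  A' → α₁ A' | ... | α_m A' | ε

Y → + + becomes Y → + + Y'
Y → + becomes Y → + Y'
Y → Y num num becomes Y' → num num Y'
Y → Y num + becomes Y' → num + Y'
Add Y' → ε

Resulting grammar:
Y → + + Y'
Y → + Y'
Y' → num num Y'
Y' → num + Y'
Y' → ε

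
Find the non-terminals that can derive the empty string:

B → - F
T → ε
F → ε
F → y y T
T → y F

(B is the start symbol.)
{ 'F', 'T' }

ε-productions: T → ε, F → ε
So T, F are immediately nullable.
No further non-terminal can be added: every production for the remaining non-terminals contains a terminal or a non-nullable non-terminal.
Nullable = { 'F', 'T' }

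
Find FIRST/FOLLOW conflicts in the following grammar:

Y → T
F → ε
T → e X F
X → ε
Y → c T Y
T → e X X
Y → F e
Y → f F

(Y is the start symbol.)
No FIRST/FOLLOW conflicts.

A FIRST/FOLLOW conflict occurs when a non-terminal N has a nullable alternative N → β (β ⇒* ε) and another alternative N → α with FIRST(α) ∩ FOLLOW(N) ≠ ∅: on such a lookahead the parser cannot decide between expanding α and letting N vanish via β.

Nullable non-terminals: F, X.
F has a nullable alternative but only one production, so nothing to check.
X has a nullable alternative but only one production, so nothing to check.

T, Y have no nullable alternative, so no FIRST/FOLLOW check is needed there.

No FIRST/FOLLOW conflicts found.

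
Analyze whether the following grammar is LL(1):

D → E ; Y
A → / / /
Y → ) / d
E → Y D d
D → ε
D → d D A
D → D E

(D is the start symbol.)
A grammar is LL(1) if for each non-terminal N with multiple productions, the predict sets of those productions are pairwise disjoint, where PREDICT(N → α) = (FIRST(α) \ {ε}) ∪ (FOLLOW(N) if α ⇒* ε).

Relevant sets:
  FIRST(E) = { ')' }
  FIRST(D) = { ')', 'd', ε }
  FOLLOW(D) = { $, ')', '/', 'd' }

For D:
  PREDICT(D → E ';' Y) = { ')' }
  PREDICT(D → ε) = { $, ')', '/', 'd' }
  PREDICT(D → d D A) = { 'd' }
  PREDICT(D → D E) = { ')', 'd' }
A, Y, E have a single production, so nothing to check there.

Conflict found: Predict set conflict for D: { ')' }
The grammar is NOT LL(1).

Answer: No. Predict set conflict for D: { ')' }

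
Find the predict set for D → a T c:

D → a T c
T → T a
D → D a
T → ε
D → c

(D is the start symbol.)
PREDICT(D → a T c) = (FIRST(RHS) \ {ε}) ∪ (FOLLOW(D) if ε ∈ FIRST(RHS), i.e. RHS ⇒* ε)
FIRST(a T c) = { 'a' }
ε ∉ FIRST(a T c), so FOLLOW(D) is not added.
PREDICT(D → a T c) = { 'a' }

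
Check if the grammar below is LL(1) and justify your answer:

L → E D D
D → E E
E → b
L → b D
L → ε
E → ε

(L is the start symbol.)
A grammar is LL(1) if for each non-terminal N with multiple productions, the predict sets of those productions are pairwise disjoint, where PREDICT(N → α) = (FIRST(α) \ {ε}) ∪ (FOLLOW(N) if α ⇒* ε).

Relevant sets:
  FIRST(E) = { 'b', ε }
  FIRST(D) = { 'b', ε }
  FOLLOW(L) = { $ }
  FOLLOW(E) = { $, 'b' }

For L:
  PREDICT(L → E D D) = { $, 'b' }
  PREDICT(L → b D) = { 'b' }
  PREDICT(L → ε) = { $ }
For E:
  PREDICT(E → b) = { 'b' }
  PREDICT(E → ε) = { $, 'b' }
D has a single production, so nothing to check there.

Conflict found: Predict set conflict for L: { 'b' }
The grammar is NOT LL(1).

Answer: No. Predict set conflict for L: { 'b' }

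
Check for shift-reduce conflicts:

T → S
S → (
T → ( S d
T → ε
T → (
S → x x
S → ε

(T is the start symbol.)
A shift-reduce conflict occurs when an LR(0) state has both:
  - a complete (reduce) item [A → α .] (dot at the end), and
  - a shift item [B → β . c γ] (dot before a terminal).

Augment with T' → T and build the canonical LR(0) collection (I0 = CLOSURE({[T' → . T]}), then GOTO on every symbol after a dot until no new states appear). It has 9 states:
  I0: { [S → . (], [S → . x x], [S → .], [T → . ( S d], [T → . (], [T → . S], [T → .], [T' → . T] }  — shift, 2 reduces
  I1: { [S → ( .], [S → . (], [S → . x x], [S → .], [T → ( . S d], [T → ( .] }  — shift, 3 reduces
  I2: { [T → S .] }  — reduce
  I3: { [T' → T .] }  — accept
  I4: { [S → x . x] }  — shift
  I5: { [S → x x .] }  — reduce
  I6: { [S → ( .] }  — reduce
  I7: { [T → ( S . d] }  — shift
  I8: { [T → ( S d .] }  — reduce

I0 contains reduce items [S → .], [T → .] and shift items [S → . (], [S → . x x], [T → . (], [T → . ( S d] — shift-reduce conflict.
I1 contains reduce items [S → .], [S → ( .], [T → ( .] and shift items [S → . (], [S → . x x] — shift-reduce conflict.

Answer: Yes — I0: [S → .] vs [S → . (]; I1: [S → .] vs [S → . (]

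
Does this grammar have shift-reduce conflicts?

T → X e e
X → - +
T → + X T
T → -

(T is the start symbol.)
Yes — I2: [T → - .] vs [X → - . +]

A shift-reduce conflict occurs when an LR(0) state has both:
  - a complete (reduce) item [A → α .] (dot at the end), and
  - a shift item [B → β . c γ] (dot before a terminal).

Augment with T' → T and build the canonical LR(0) collection (I0 = CLOSURE({[T' → . T]}), then GOTO on every symbol after a dot until no new states appear). It has 11 states:
  I0: { [T → . + X T], [T → . -], [T → . X e e], [T' → . T], [X → . - +] }  — shift
  I1: { [T → + . X T], [X → . - +] }  — shift
  I2: { [T → - .], [X → - . +] }  — shift, reduce
  I3: { [T' → T .] }  — accept
  I4: { [T → X . e e] }  — shift
  I5: { [T → X e . e] }  — shift
  I6: { [T → X e e .] }  — reduce
  I7: { [X → - + .] }  — reduce
  I8: { [X → - . +] }  — shift
  I9: { [T → + X . T], [T → . + X T], [T → . -], [T → . X e e], [X → . - +] }  — shift
  I10: { [T → + X T .] }  — reduce

I2 contains reduce item [T → - .] and shift item [X → - . +] — shift-reduce conflict.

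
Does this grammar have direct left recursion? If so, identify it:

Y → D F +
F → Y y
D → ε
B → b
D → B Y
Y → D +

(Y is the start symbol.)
Y → D F +: starts with D
F → Y y: starts with Y
D → ε: starts with ε
B → b: starts with b
D → B Y: starts with B
Y → D +: starts with D

No direct left recursion found.

Answer: No direct left recursion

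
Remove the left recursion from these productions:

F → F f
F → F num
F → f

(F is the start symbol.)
F is directly left-recursive. The standard transformation for
  A → A α₁ | ... | A α_m | β₁ | ... | β_n
is
  A  → β₁ A' | ... | β_n A'
  A' → α₁ A' | ... | α_m A' | ε

F → f becomes F → f F'
F → F f becomes F' → f F'
F → F num becomes F' → num F'
Add F' → ε

Resulting grammar:
F → f F'
F' → f F'
F' → num F'
F' → ε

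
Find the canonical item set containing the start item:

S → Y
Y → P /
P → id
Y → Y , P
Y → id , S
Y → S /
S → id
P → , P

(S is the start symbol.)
First, augment the grammar with S' → S
I₀ = CLOSURE({ [S' → . S] }):
  [S' → . S] has the dot before S: add [S → . Y], [S → . id]
  [S → . Y] has the dot before Y: add [Y → . P /], [Y → . Y , P], [Y → . id , S], [Y → . S /]
  [Y → . P /] has the dot before P: add [P → . id], [P → . , P]
No further items can be added.

I₀ = { [P → . , P], [P → . id], [S → . Y], [S → . id], [S' → . S], [Y → . P /], [Y → . S /], [Y → . Y , P], [Y → . id , S] }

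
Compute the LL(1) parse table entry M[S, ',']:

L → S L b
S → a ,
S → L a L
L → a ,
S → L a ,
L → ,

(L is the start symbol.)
To find M[S, ','], we find productions for S where ',' is in the predict set (PREDICT(N → α) = (FIRST(α) \ {ε}) ∪ (FOLLOW(N) if α ⇒* ε)).

Relevant sets:
  FIRST(L) = { ',', 'a' }

S → a ,: PREDICT = { 'a' }
S → L a L: PREDICT = { ',', 'a' }
  ',' is in predict set, so this production goes in M[S, ',']
S → L a ,: PREDICT = { ',', 'a' }
  ',' is in predict set, so this production goes in M[S, ',']

M[S, ','] = S → L a L, S → L a ,  (a multiply-defined cell — the grammar is not LL(1))

Answer: S → L a L, S → L a ,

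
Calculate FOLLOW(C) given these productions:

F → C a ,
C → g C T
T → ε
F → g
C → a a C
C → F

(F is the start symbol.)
{ 'a' }

To compute FOLLOW(C), find every occurrence of C on a right-hand side N → α C β: add FIRST(β) \ {ε}, and if β is empty or nullable also add FOLLOW(N). Iterate to a fixed point.

In F → C a ,: C is followed by a ',', add FIRST(a ',') \ {ε} = { 'a' }
In C → g C T: C is followed by T, add FIRST(T) \ {ε} = { }
  T is nullable, so FOLLOW(C) is also included — that is the set being defined, nothing new
In C → a a C: C is at the end; this adds FOLLOW(C) to itself — nothing new

Taking the union: FOLLOW(C) = { 'a' }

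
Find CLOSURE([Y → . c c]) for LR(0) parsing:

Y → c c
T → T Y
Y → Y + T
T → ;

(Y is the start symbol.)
Start with: [Y → . c c]
The dot precedes the terminal c, so nothing is added.

CLOSURE = { [Y → . c c] }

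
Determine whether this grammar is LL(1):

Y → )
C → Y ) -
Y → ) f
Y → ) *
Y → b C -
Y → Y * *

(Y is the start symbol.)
A grammar is LL(1) if for each non-terminal N with multiple productions, the predict sets of those productions are pairwise disjoint, where PREDICT(N → α) = (FIRST(α) \ {ε}) ∪ (FOLLOW(N) if α ⇒* ε).

Relevant sets:
  FIRST(Y) = { ')', 'b' }

For Y:
  PREDICT(Y → ')') = { ')' }
  PREDICT(Y → ')' f) = { ')' }
  PREDICT(Y → ')' '*') = { ')' }
  PREDICT(Y → b C '-') = { 'b' }
  PREDICT(Y → Y '*' '*') = { ')', 'b' }
C has a single production, so nothing to check there.

Conflict found: Predict set conflict for Y: { ')' }
The grammar is NOT LL(1).

Answer: No. Predict set conflict for Y: { ')' }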